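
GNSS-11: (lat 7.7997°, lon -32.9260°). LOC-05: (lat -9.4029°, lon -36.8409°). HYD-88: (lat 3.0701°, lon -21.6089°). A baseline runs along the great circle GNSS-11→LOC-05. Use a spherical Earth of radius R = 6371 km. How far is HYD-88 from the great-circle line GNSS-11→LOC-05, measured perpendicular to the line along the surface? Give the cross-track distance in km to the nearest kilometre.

1340 km

δ₁₃ = central angle GNSS-11→HYD-88 = 0.213201 rad  (haversine)
θ₁₃ = bearing GNSS-11→HYD-88 = 112.162°,  θ₁₂ = bearing GNSS-11→LOC-05 = 192.843°
dₓₜ = R·arcsin(sin δ₁₃ · sin(θ₁₃ − θ₁₂)) = 6371·arcsin(0.21159·sin(-80.681°)) = -1340.107 km
|dₓₜ| = 1340.107 km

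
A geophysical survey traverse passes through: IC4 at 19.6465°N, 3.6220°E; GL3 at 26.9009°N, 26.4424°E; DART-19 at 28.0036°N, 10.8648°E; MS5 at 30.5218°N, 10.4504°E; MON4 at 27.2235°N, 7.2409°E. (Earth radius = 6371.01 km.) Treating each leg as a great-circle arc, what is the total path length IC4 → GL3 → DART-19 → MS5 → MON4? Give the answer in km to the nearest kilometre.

4768 km

IC4→GL3: c = 0.386447 rad, d = 2462.06 km
GL3→DART-19: c = 0.241867 rad, d = 1540.94 km
DART-19→MS5: c = 0.044401 rad, d = 282.88 km
MS5→MON4: c = 0.075622 rad, d = 481.79 km
Total = 2462.06 + 1540.94 + 282.88 + 481.79 = 4767.66 km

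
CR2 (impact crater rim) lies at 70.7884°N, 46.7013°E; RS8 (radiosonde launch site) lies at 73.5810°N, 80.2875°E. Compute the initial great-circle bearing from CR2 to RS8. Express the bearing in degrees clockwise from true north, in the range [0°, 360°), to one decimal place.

Δλ = 33.5862°
y = sin Δλ · cos φ₂ = 0.156365
x = cos φ₁ sin φ₂ − sin φ₁ cos φ₂ cos Δλ = 0.093282
θ = atan2(y, x) = 59.1812° → 59.1812° (mod 360°)

59.2°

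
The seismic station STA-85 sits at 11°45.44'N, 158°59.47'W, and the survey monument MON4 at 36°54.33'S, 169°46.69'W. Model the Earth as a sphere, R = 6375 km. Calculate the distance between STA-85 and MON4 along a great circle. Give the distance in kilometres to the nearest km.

5531 km

STA-85: φ = +11.75733°, λ = -158.99117°
MON4: φ = -36.90550°, λ = -169.77817°
Δφ = -48.6628°,  Δλ = -10.7870°
a = sin²(Δφ/2) + cos φ₁ cos φ₂ sin²(Δλ/2) = 0.176672
c = 2·arcsin(√a) = 0.867604 rad = 49.7101°
d = R·c = 6375 × 0.867604 = 5531.0 km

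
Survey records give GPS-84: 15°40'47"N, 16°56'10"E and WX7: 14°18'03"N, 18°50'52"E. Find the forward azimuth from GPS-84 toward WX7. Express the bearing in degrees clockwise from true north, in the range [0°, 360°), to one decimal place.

126.5°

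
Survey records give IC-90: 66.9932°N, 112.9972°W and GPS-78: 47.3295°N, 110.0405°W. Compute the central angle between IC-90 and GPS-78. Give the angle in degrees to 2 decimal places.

Δφ = -19.6637°,  Δλ = 2.9567°
a = sin²(Δφ/2) + cos φ₁ cos φ₂ sin²(Δλ/2) = 0.029334
c = 2·arcsin(√a) = 0.344243 rad = 19.7237°

19.72°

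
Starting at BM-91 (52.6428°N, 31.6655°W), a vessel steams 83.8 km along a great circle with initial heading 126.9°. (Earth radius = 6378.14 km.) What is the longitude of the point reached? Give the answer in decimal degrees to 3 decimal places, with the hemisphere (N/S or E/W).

30.684°W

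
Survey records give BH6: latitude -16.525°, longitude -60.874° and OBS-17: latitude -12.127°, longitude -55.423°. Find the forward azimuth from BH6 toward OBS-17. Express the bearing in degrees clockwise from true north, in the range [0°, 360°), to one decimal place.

Δλ = 5.4510°
y = sin Δλ · cos φ₂ = 0.092875
x = cos φ₁ sin φ₂ − sin φ₁ cos φ₂ cos Δλ = 0.075427
θ = atan2(y, x) = 50.9188° → 50.9188° (mod 360°)

50.9°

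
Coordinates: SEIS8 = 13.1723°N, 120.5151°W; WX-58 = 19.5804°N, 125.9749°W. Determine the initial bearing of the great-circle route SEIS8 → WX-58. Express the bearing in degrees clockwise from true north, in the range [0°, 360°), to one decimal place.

321.5°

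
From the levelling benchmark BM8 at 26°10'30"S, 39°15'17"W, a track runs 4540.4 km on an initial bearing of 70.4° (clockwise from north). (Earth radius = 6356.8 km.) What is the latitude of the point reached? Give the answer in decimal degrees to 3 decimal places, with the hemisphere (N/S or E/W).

BM8: φ = -26.17500°, λ = -39.25472°
δ = d/R = 4540.4/6356.8 = 0.714259 rad
φ₂ = arcsin(sin φ₁ cos δ + cos φ₁ sin δ cos θ)
   = arcsin(-0.44111·0.75558 + 0.89745·0.65506·0.33545) = -7.82170°
λ₂ = λ₁ + atan2(sin θ sin δ cos φ₁, cos δ − sin φ₁ sin φ₂) = -0.72672°

7.822°S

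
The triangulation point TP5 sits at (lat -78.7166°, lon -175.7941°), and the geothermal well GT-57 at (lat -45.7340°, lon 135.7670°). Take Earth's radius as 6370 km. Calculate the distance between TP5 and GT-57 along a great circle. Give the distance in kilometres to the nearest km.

4174 km

Δφ = 32.9826°,  Δλ = -48.4389°
a = sin²(Δφ/2) + cos φ₁ cos φ₂ sin²(Δλ/2) = 0.103566
c = 2·arcsin(√a) = 0.655294 rad = 37.5456°
d = R·c = 6370 × 0.655294 = 4174.2 km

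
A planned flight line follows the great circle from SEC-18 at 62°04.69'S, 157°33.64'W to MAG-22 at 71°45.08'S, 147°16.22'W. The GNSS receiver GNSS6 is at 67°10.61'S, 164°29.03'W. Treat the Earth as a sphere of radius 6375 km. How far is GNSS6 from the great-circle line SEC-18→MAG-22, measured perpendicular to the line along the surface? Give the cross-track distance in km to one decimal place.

463.6 km

SEC-18: φ = -62.07817°, λ = -157.56067°
MAG-22: φ = -71.75133°, λ = -147.27033°
GNSS6: φ = -67.17683°, λ = -164.48383°
δ₁₃ = central angle SEC-18→GNSS6 = 0.102819 rad  (haversine)
θ₁₃ = bearing SEC-18→GNSS6 = 207.099°,  θ₁₂ = bearing SEC-18→MAG-22 = 162.031°
dₓₜ = R·arcsin(sin δ₁₃ · sin(θ₁₃ − θ₁₂)) = 6375·arcsin(0.10264·sin(45.068°)) = 463.633 km
|dₓₜ| = 463.633 km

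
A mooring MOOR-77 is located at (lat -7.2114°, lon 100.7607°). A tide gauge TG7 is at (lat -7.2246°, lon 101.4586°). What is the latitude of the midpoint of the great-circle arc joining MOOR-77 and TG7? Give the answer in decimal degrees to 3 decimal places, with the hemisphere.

7.218°S

Bx = cos φ₂ cos Δλ = 0.991987,  By = cos φ₂ sin Δλ = 0.012084
φₘ = atan2(sin φ₁ + sin φ₂, √((cos φ₁ + Bx)² + By²)) = -7.21813°
λₘ = λ₁ + atan2(By, cos φ₁ + Bx) = 101.10964°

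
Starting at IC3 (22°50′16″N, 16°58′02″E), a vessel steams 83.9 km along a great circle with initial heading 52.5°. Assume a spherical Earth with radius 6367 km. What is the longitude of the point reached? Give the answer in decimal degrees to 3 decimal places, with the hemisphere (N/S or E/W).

17.619°E

IC3: φ = +22.83778°, λ = +16.96722°
δ = d/R = 83.9/6367 = 0.013177 rad
φ₂ = arcsin(sin φ₁ cos δ + cos φ₁ sin δ cos θ)
   = arcsin(0.38812·0.99991 + 0.92161·0.01318·0.60876) = 23.29606°
λ₂ = λ₁ + atan2(sin θ sin δ cos φ₁, cos δ − sin φ₁ sin φ₂) = 17.61937°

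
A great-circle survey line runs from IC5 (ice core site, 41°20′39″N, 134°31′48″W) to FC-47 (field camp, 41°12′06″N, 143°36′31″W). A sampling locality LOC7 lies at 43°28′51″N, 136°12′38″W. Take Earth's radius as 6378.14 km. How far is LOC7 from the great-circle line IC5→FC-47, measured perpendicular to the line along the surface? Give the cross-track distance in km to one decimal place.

234.8 km

IC5: φ = +41.34417°, λ = -134.53000°
FC-47: φ = +41.20167°, λ = -143.60861°
LOC7: φ = +43.48083°, λ = -136.21056°
δ₁₃ = central angle IC5→LOC7 = 0.043121 rad  (haversine)
θ₁₃ = bearing IC5→LOC7 = 330.420°,  θ₁₂ = bearing IC5→FC-47 = 271.804°
dₓₜ = R·arcsin(sin δ₁₃ · sin(θ₁₃ − θ₁₂)) = 6378.14·arcsin(0.04311·sin(58.616°)) = 234.774 km
|dₓₜ| = 234.774 km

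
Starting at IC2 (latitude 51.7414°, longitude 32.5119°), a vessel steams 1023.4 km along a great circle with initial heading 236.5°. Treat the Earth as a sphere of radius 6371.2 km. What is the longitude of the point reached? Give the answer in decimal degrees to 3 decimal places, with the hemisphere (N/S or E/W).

21.424°E

δ = d/R = 1023.4/6371.2 = 0.160629 rad
φ₂ = arcsin(sin φ₁ cos δ + cos φ₁ sin δ cos θ)
   = arcsin(0.78522·0.98713 + 0.61921·0.15994·-0.55194) = 46.09197°
λ₂ = λ₁ + atan2(sin θ sin δ cos φ₁, cos δ − sin φ₁ sin φ₂) = 21.42398°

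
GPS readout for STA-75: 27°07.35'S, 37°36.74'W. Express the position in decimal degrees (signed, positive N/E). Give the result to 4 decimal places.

-27.1225°, -37.6123°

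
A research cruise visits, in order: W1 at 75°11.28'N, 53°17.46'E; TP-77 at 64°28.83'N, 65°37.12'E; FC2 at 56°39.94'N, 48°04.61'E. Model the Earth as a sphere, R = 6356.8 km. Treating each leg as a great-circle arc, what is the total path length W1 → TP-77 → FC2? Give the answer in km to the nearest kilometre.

W1: φ = +75.18800°, λ = +53.29100°
TP-77: φ = +64.48050°, λ = +65.61867°
FC2: φ = +56.66567°, λ = +48.07683°
W1→TP-77: c = 0.200089 rad, d = 1271.92 km
TP-77→FC2: c = 0.201820 rad, d = 1282.93 km
Total = 1271.92 + 1282.93 = 2554.85 km

2555 km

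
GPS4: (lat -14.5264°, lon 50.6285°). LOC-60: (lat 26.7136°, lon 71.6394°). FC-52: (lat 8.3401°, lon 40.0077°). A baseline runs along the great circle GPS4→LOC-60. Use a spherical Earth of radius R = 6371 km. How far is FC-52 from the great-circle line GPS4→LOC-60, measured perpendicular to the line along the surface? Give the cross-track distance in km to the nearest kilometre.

δ₁₃ = central angle GPS4→FC-52 = 0.439406 rad  (haversine)
θ₁₃ = bearing GPS4→FC-52 = 334.617°,  θ₁₂ = bearing GPS4→LOC-60 = 26.431°
dₓₜ = R·arcsin(sin δ₁₃ · sin(θ₁₃ − θ₁₂)) = 6371·arcsin(0.42540·sin(308.186°)) = -2172.118 km
|dₓₜ| = 2172.118 km

2172 km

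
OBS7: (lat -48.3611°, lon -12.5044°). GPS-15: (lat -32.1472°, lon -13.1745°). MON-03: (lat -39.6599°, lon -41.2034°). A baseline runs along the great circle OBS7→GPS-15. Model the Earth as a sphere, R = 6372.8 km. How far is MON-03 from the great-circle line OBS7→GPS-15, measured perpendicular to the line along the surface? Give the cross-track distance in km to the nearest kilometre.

2392 km

δ₁₃ = central angle OBS7→MON-03 = 0.388036 rad  (haversine)
θ₁₃ = bearing OBS7→MON-03 = 282.300°,  θ₁₂ = bearing OBS7→GPS-15 = 357.969°
dₓₜ = R·arcsin(sin δ₁₃ · sin(θ₁₃ − θ₁₂)) = 6372.8·arcsin(0.37837·sin(-75.669°)) = -2392.023 km
|dₓₜ| = 2392.023 km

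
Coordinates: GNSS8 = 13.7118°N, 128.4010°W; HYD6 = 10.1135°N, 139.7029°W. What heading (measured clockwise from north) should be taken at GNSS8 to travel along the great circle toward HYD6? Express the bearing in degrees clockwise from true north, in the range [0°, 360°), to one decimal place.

Δλ = -11.3019°
y = sin Δλ · cos φ₂ = -0.192934
x = cos φ₁ sin φ₂ − sin φ₁ cos φ₂ cos Δλ = -0.058236
θ = atan2(y, x) = -106.7961° → 253.2039° (mod 360°)

253.2°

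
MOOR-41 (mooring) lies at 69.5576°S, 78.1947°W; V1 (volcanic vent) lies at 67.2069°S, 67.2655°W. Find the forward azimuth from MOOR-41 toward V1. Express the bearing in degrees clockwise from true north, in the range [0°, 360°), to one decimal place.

64.9°

Δλ = 10.9292°
y = sin Δλ · cos φ₂ = 0.073450
x = cos φ₁ sin φ₂ − sin φ₁ cos φ₂ cos Δλ = 0.034432
θ = atan2(y, x) = 64.8839° → 64.8839° (mod 360°)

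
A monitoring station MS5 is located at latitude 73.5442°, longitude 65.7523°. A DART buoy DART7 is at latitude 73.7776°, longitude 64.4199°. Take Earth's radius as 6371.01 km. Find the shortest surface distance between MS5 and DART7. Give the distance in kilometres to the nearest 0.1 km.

49.1 km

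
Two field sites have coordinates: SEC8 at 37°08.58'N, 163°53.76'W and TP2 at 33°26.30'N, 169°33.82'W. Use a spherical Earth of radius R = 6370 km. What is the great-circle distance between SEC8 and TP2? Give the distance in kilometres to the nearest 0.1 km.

658.7 km

SEC8: φ = +37.14300°, λ = -163.89600°
TP2: φ = +33.43833°, λ = -169.56367°
Δφ = -3.7047°,  Δλ = -5.6677°
a = sin²(Δφ/2) + cos φ₁ cos φ₂ sin²(Δλ/2) = 0.002671
c = 2·arcsin(√a) = 0.103404 rad = 5.9246°
d = R·c = 6370 × 0.103404 = 658.7 km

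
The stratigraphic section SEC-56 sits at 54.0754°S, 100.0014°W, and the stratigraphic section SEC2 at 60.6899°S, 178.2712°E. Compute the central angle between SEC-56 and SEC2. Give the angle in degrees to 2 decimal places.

Δφ = -6.6145°,  Δλ = -81.7274°
a = sin²(Δφ/2) + cos φ₁ cos φ₂ sin²(Δλ/2) = 0.126275
c = 2·arcsin(√a) = 0.726582 rad = 41.6301°

41.63°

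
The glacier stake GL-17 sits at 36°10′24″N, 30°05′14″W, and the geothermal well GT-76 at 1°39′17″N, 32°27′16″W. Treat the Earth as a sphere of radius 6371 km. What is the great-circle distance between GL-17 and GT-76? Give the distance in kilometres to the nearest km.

GL-17: φ = +36.17333°, λ = -30.08722°
GT-76: φ = +1.65472°, λ = -32.45444°
Δφ = -34.5186°,  Δλ = -2.3672°
a = sin²(Δφ/2) + cos φ₁ cos φ₂ sin²(Δλ/2) = 0.088373
c = 2·arcsin(√a) = 0.603677 rad = 34.5882°
d = R·c = 6371 × 0.603677 = 3846.0 km

3846 km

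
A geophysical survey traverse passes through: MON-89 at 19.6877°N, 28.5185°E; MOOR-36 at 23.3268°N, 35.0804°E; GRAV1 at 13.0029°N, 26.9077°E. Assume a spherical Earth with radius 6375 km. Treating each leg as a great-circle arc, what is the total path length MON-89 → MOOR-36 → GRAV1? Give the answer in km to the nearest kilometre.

2227 km

MON-89→MOOR-36: c = 0.124017 rad, d = 790.61 km
MOOR-36→GRAV1: c = 0.225315 rad, d = 1436.39 km
Total = 790.61 + 1436.39 = 2226.99 km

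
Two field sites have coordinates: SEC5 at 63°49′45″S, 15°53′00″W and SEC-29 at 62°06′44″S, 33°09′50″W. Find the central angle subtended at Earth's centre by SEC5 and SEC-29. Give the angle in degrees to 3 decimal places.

8.012°

SEC5: φ = -63.82917°, λ = -15.88333°
SEC-29: φ = -62.11222°, λ = -33.16389°
Δφ = 1.7169°,  Δλ = -17.2806°
a = sin²(Δφ/2) + cos φ₁ cos φ₂ sin²(Δλ/2) = 0.004880
c = 2·arcsin(√a) = 0.139834 rad = 8.0119°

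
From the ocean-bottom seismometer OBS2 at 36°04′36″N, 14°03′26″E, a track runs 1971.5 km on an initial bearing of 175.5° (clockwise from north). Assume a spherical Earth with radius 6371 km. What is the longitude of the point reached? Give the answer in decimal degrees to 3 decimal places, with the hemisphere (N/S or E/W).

OBS2: φ = +36.07667°, λ = +14.05722°
δ = d/R = 1971.5/6371 = 0.309449 rad
φ₂ = arcsin(sin φ₁ cos δ + cos φ₁ sin δ cos θ)
   = arcsin(0.58887·0.95250 + 0.80823·0.30453·-0.99692) = 18.39235°
λ₂ = λ₁ + atan2(sin θ sin δ cos φ₁, cos δ − sin φ₁ sin φ₂) = 15.50006°

15.500°E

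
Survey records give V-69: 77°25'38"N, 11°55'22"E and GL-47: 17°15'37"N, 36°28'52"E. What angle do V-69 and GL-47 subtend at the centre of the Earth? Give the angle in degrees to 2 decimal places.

61.40°

V-69: φ = +77.42722°, λ = +11.92278°
GL-47: φ = +17.26028°, λ = +36.48111°
Δφ = -60.1669°,  Δλ = 24.5583°
a = sin²(Δφ/2) + cos φ₁ cos φ₂ sin²(Δλ/2) = 0.260665
c = 2·arcsin(√a) = 1.071657 rad = 61.4014°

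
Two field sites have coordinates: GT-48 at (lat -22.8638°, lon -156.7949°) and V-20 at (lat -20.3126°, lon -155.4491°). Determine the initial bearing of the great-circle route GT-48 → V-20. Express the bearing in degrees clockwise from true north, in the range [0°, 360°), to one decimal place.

26.4°

Δλ = 1.3458°
y = sin Δλ · cos φ₂ = 0.022026
x = cos φ₁ sin φ₂ − sin φ₁ cos φ₂ cos Δλ = 0.044412
θ = atan2(y, x) = 26.3791° → 26.3791° (mod 360°)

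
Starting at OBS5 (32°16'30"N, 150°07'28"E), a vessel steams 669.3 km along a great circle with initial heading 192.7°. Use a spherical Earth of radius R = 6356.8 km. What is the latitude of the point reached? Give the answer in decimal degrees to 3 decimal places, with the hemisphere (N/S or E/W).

26.381°N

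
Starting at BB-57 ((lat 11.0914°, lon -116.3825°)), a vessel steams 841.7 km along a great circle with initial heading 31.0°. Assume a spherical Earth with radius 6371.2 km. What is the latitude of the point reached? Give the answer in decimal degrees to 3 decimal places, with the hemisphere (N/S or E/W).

δ = d/R = 841.7/6371.2 = 0.132110 rad
φ₂ = arcsin(sin φ₁ cos δ + cos φ₁ sin δ cos θ)
   = arcsin(0.19237·0.99129 + 0.98132·0.13173·0.85717) = 17.54776°
λ₂ = λ₁ + atan2(sin θ sin δ cos φ₁, cos δ − sin φ₁ sin φ₂) = -112.30216°

17.548°N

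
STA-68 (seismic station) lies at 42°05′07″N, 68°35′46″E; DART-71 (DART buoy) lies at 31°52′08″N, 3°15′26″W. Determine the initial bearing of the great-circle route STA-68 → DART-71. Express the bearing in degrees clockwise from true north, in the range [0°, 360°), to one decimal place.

STA-68: φ = +42.08528°, λ = +68.59611°
DART-71: φ = +31.86889°, λ = -3.25722°
Δλ = -71.8533°
y = sin Δλ · cos φ₂ = -0.807018
x = cos φ₁ sin φ₂ − sin φ₁ cos φ₂ cos Δλ = 0.214559
θ = atan2(y, x) = -75.1114° → 284.8886° (mod 360°)

284.9°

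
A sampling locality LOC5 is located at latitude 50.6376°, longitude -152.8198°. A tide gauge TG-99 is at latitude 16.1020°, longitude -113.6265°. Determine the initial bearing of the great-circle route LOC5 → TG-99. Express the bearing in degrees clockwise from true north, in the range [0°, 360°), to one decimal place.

Δλ = 39.1933°
y = sin Δλ · cos φ₂ = 0.607147
x = cos φ₁ sin φ₂ − sin φ₁ cos φ₂ cos Δλ = -0.399798
θ = atan2(y, x) = 123.3643° → 123.3643° (mod 360°)

123.4°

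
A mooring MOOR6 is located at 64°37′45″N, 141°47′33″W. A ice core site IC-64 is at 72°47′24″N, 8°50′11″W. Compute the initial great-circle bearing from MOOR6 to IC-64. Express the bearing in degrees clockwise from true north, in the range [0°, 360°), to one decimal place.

MOOR6: φ = +64.62917°, λ = -141.79250°
IC-64: φ = +72.79000°, λ = -8.83639°
Δλ = 132.9561°
y = sin Δλ · cos φ₂ = 0.216544
x = cos φ₁ sin φ₂ − sin φ₁ cos φ₂ cos Δλ = 0.591466
θ = atan2(y, x) = 20.1084° → 20.1084° (mod 360°)

20.1°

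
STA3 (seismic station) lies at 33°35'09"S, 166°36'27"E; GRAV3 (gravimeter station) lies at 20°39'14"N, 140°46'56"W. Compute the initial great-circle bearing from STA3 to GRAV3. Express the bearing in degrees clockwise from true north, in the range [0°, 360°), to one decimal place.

STA3: φ = -33.58583°, λ = +166.60750°
GRAV3: φ = +20.65389°, λ = -140.78222°
Δλ = 52.6103°
y = sin Δλ · cos φ₂ = 0.743458
x = cos φ₁ sin φ₂ − sin φ₁ cos φ₂ cos Δλ = 0.608161
θ = atan2(y, x) = 50.7163° → 50.7163° (mod 360°)

50.7°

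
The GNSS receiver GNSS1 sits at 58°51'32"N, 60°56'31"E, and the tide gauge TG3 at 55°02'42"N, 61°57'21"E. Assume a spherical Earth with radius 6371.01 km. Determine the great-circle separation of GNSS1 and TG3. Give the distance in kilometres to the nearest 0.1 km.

GNSS1: φ = +58.85889°, λ = +60.94194°
TG3: φ = +55.04500°, λ = +61.95583°
Δφ = -3.8139°,  Δλ = 1.0139°
a = sin²(Δφ/2) + cos φ₁ cos φ₂ sin²(Δλ/2) = 0.001131
c = 2·arcsin(√a) = 0.067259 rad = 3.8536°
d = R·c = 6371.01 × 0.067259 = 428.5 km

428.5 km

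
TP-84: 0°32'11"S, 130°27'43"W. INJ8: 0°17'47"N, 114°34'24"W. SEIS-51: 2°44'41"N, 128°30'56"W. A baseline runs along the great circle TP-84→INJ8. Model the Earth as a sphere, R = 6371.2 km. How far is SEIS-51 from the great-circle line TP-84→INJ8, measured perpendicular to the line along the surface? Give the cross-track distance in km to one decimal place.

TP-84: φ = -0.53639°, λ = -130.46194°
INJ8: φ = +0.29639°, λ = -114.57333°
SEIS-51: φ = +2.74472°, λ = -128.51556°
δ₁₃ = central angle TP-84→SEIS-51 = 0.066578 rad  (haversine)
θ₁₃ = bearing TP-84→SEIS-51 = 30.659°,  θ₁₂ = bearing TP-84→INJ8 = 87.036°
dₓₜ = R·arcsin(sin δ₁₃ · sin(θ₁₃ − θ₁₂)) = 6371.2·arcsin(0.06653·sin(-56.376°)) = -353.136 km
|dₓₜ| = 353.136 km

353.1 km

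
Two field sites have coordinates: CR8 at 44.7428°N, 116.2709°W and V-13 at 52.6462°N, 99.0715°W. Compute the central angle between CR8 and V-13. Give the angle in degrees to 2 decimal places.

13.78°

Δφ = 7.9034°,  Δλ = 17.1994°
a = sin²(Δφ/2) + cos φ₁ cos φ₂ sin²(Δλ/2) = 0.014385
c = 2·arcsin(√a) = 0.240454 rad = 13.7770°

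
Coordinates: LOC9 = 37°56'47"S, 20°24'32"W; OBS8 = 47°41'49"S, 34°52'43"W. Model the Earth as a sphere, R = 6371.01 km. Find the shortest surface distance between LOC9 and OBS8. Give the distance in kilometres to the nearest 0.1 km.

LOC9: φ = -37.94639°, λ = -20.40889°
OBS8: φ = -47.69694°, λ = -34.87861°
Δφ = -9.7506°,  Δλ = -14.4697°
a = sin²(Δφ/2) + cos φ₁ cos φ₂ sin²(Δλ/2) = 0.015641
c = 2·arcsin(√a) = 0.250782 rad = 14.3688°
d = R·c = 6371.01 × 0.250782 = 1597.7 km

1597.7 km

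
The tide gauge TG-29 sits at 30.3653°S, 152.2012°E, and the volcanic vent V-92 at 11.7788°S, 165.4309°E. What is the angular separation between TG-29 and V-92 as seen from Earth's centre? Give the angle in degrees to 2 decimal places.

22.27°

Δφ = 18.5865°,  Δλ = 13.2297°
a = sin²(Δφ/2) + cos φ₁ cos φ₂ sin²(Δλ/2) = 0.037287
c = 2·arcsin(√a) = 0.388636 rad = 22.2672°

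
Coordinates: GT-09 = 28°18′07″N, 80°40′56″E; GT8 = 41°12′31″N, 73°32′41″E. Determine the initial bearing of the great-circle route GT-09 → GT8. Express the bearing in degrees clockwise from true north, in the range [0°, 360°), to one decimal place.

337.5°

GT-09: φ = +28.30194°, λ = +80.68222°
GT8: φ = +41.20861°, λ = +73.54472°
Δλ = -7.1375°
y = sin Δλ · cos φ₂ = -0.093476
x = cos φ₁ sin φ₂ − sin φ₁ cos φ₂ cos Δλ = 0.226128
θ = atan2(y, x) = -22.4591° → 337.5409° (mod 360°)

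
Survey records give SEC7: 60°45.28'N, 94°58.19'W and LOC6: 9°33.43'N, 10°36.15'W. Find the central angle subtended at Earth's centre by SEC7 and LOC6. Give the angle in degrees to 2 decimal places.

78.92°

SEC7: φ = +60.75467°, λ = -94.96983°
LOC6: φ = +9.55717°, λ = -10.60250°
Δφ = -51.1975°,  Δλ = 84.3673°
a = sin²(Δφ/2) + cos φ₁ cos φ₂ sin²(Δλ/2) = 0.403923
c = 2·arcsin(√a) = 1.377439 rad = 78.9215°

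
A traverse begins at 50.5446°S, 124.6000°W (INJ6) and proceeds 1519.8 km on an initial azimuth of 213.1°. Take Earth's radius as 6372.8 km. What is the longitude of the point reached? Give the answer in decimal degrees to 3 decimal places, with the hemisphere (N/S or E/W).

140.115°W

δ = d/R = 1519.8/6372.8 = 0.238482 rad
φ₂ = arcsin(sin φ₁ cos δ + cos φ₁ sin δ cos θ)
   = arcsin(-0.77212·0.97170 + 0.63548·0.23623·-0.83772) = -61.16628°
λ₂ = λ₁ + atan2(sin θ sin δ cos φ₁, cos δ − sin φ₁ sin φ₂) = -140.11526°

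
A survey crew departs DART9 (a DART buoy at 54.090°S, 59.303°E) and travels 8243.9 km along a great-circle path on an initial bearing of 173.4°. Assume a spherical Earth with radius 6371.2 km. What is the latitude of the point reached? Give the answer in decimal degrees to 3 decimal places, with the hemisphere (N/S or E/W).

51.428°S

δ = d/R = 8243.9/6371.2 = 1.293932 rad
φ₂ = arcsin(sin φ₁ cos δ + cos φ₁ sin δ cos θ)
   = arcsin(-0.80994·0.27334 + 0.58651·0.96192·-0.99337) = -51.42826°
λ₂ = λ₁ + atan2(sin θ sin δ cos φ₁, cos δ − sin φ₁ sin φ₂) = -130.91089°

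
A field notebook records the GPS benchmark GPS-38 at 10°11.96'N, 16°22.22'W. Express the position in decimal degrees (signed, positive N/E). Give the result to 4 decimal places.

lat: 10.1993° N → +10.1993°
lon: 16.3703° W → -16.3703°

+10.1993°, -16.3703°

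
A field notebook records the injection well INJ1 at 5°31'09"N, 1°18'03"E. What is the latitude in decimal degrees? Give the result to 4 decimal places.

5° + 31′/60 + 9″/3600 = 5 + 0.51667 + 0.00250 = 5.5192°

5.5192°N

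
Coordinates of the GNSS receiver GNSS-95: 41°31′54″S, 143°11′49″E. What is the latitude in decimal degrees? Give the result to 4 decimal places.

41° + 31′/60 + 54″/3600 = 41 + 0.51667 + 0.01500 = 41.5317°

41.5317°S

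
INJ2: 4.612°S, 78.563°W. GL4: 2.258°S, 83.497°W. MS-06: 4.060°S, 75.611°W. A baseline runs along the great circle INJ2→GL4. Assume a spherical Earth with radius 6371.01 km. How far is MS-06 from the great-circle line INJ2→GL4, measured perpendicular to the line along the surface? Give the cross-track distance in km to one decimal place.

δ₁₃ = central angle INJ2→MS-06 = 0.052270 rad  (haversine)
θ₁₃ = bearing INJ2→MS-06 = 79.493°,  θ₁₂ = bearing INJ2→GL4 = 295.382°
dₓₜ = R·arcsin(sin δ₁₃ · sin(θ₁₃ − θ₁₂)) = 6371.01·arcsin(0.05225·sin(-215.890°)) = 195.163 km
|dₓₜ| = 195.163 km

195.2 km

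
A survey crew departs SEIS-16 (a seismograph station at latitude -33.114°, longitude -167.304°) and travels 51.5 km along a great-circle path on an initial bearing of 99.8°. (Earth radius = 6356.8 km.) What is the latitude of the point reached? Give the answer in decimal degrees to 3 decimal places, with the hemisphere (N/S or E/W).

33.192°S

δ = d/R = 51.5/6356.8 = 0.008102 rad
φ₂ = arcsin(sin φ₁ cos δ + cos φ₁ sin δ cos θ)
   = arcsin(-0.54631·0.99997 + 0.83759·0.00810·-0.17021) = -33.19182°
λ₂ = λ₁ + atan2(sin θ sin δ cos φ₁, cos δ − sin φ₁ sin φ₂) = -166.75741°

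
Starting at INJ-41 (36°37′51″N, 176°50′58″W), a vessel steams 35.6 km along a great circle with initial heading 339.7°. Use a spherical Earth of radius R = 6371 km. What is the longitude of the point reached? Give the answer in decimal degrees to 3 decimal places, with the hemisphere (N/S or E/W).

176.988°W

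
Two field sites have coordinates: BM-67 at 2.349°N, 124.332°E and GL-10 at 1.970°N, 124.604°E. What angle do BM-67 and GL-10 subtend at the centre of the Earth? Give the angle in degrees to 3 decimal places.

Δφ = -0.3790°,  Δλ = 0.2720°
a = sin²(Δφ/2) + cos φ₁ cos φ₂ sin²(Δλ/2) = 0.000017
c = 2·arcsin(√a) = 0.008140 rad = 0.4664°

0.466°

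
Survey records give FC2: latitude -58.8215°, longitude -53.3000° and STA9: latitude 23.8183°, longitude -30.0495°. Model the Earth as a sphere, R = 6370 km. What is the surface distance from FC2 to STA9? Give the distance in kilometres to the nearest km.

Δφ = 82.6398°,  Δλ = 23.2505°
a = sin²(Δφ/2) + cos φ₁ cos φ₂ sin²(Δλ/2) = 0.455178
c = 2·arcsin(√a) = 1.481032 rad = 84.8569°
d = R·c = 6370 × 1.481032 = 9434.2 km

9434 km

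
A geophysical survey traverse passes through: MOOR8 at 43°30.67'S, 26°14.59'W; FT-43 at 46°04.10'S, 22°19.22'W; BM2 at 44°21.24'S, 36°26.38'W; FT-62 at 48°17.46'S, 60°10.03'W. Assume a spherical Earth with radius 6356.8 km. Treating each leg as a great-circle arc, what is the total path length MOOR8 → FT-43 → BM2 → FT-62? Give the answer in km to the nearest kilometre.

3399 km

MOOR8: φ = -43.51117°, λ = -26.24317°
FT-43: φ = -46.06833°, λ = -22.32033°
BM2: φ = -44.35400°, λ = -36.43967°
FT-62: φ = -48.29100°, λ = -60.16717°
MOOR8→FT-43: c = 0.065962 rad, d = 419.30 km
FT-43→BM2: c = 0.175923 rad, d = 1118.31 km
BM2→FT-62: c = 0.292850 rad, d = 1861.59 km
Total = 419.30 + 1118.31 + 1861.59 = 3399.20 km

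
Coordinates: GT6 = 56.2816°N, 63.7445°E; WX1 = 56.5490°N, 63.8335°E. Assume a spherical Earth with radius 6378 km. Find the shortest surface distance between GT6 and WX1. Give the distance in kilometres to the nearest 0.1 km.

30.3 km

Δφ = 0.2674°,  Δλ = 0.0890°
a = sin²(Δφ/2) + cos φ₁ cos φ₂ sin²(Δλ/2) = 0.000006
c = 2·arcsin(√a) = 0.004745 rad = 0.2719°
d = R·c = 6378 × 0.004745 = 30.3 km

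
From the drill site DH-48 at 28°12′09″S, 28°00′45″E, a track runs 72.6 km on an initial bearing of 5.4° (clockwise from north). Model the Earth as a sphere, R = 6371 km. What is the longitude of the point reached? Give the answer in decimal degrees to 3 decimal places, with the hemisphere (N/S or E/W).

28.082°E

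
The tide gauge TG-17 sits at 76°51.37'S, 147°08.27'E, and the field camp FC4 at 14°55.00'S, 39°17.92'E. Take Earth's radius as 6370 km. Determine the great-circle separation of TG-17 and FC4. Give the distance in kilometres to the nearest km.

TG-17: φ = -76.85617°, λ = +147.13783°
FC4: φ = -14.91667°, λ = +39.29867°
Δφ = 61.9395°,  Δλ = -107.8392°
a = sin²(Δφ/2) + cos φ₁ cos φ₂ sin²(Δλ/2) = 0.408322
c = 2·arcsin(√a) = 1.386397 rad = 79.4347°
d = R·c = 6370 × 1.386397 = 8831.4 km

8831 km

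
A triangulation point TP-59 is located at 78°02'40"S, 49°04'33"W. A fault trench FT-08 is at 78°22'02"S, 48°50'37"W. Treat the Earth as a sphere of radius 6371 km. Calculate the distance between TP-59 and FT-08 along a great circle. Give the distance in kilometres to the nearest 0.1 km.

TP-59: φ = -78.04444°, λ = -49.07583°
FT-08: φ = -78.36722°, λ = -48.84361°
Δφ = -0.3228°,  Δλ = 0.2322°
a = sin²(Δφ/2) + cos φ₁ cos φ₂ sin²(Δλ/2) = 0.000008
c = 2·arcsin(√a) = 0.005694 rad = 0.3262°
d = R·c = 6371 × 0.005694 = 36.3 km

36.3 km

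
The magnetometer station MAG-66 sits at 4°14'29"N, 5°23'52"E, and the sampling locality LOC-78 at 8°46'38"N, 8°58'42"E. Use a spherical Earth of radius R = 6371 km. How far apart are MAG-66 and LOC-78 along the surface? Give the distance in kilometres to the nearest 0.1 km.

640.9 km

MAG-66: φ = +4.24139°, λ = +5.39778°
LOC-78: φ = +8.77722°, λ = +8.97833°
Δφ = 4.5358°,  Δλ = 3.5806°
a = sin²(Δφ/2) + cos φ₁ cos φ₂ sin²(Δλ/2) = 0.002528
c = 2·arcsin(√a) = 0.100599 rad = 5.7639°
d = R·c = 6371 × 0.100599 = 640.9 km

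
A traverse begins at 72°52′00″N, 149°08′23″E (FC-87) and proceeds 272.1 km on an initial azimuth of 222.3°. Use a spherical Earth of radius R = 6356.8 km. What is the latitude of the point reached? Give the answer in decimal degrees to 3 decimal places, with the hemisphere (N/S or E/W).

FC-87: φ = +72.86667°, λ = +149.13972°
δ = d/R = 272.1/6356.8 = 0.042805 rad
φ₂ = arcsin(sin φ₁ cos δ + cos φ₁ sin δ cos θ)
   = arcsin(0.95562·0.99908 + 0.29460·0.04279·-0.73963) = 70.98310°
λ₂ = λ₁ + atan2(sin θ sin δ cos φ₁, cos δ − sin φ₁ sin φ₂) = 144.06916°

70.983°N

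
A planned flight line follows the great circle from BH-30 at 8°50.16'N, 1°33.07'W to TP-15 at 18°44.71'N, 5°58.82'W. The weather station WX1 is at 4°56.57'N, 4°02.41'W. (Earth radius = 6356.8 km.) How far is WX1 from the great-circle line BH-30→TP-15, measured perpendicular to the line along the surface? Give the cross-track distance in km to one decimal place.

421.6 km

BH-30: φ = +8.83600°, λ = -1.55117°
TP-15: φ = +18.74517°, λ = -5.98033°
WX1: φ = +4.94283°, λ = -4.04017°
δ₁₃ = central angle BH-30→WX1 = 0.080475 rad  (haversine)
θ₁₃ = bearing BH-30→WX1 = 212.562°,  θ₁₂ = bearing BH-30→TP-15 = 337.028°
dₓₜ = R·arcsin(sin δ₁₃ · sin(θ₁₃ − θ₁₂)) = 6356.8·arcsin(0.08039·sin(-124.466°)) = -421.618 km
|dₓₜ| = 421.618 km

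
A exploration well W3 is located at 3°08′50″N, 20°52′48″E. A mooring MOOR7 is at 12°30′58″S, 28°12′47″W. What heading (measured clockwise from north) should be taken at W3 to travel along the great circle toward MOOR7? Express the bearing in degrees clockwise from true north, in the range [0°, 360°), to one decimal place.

W3: φ = +3.14722°, λ = +20.88000°
MOOR7: φ = -12.51611°, λ = -28.21306°
Δλ = -49.0931°
y = sin Δλ · cos φ₂ = -0.737813
x = cos φ₁ sin φ₂ − sin φ₁ cos φ₂ cos Δλ = -0.251484
θ = atan2(y, x) = -108.8217° → 251.1783° (mod 360°)

251.2°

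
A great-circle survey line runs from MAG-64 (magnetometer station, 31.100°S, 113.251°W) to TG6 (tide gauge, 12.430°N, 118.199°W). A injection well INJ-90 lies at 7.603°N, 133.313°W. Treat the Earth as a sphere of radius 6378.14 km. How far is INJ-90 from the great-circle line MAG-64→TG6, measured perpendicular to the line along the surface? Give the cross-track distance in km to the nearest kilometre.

δ₁₃ = central angle MAG-64→INJ-90 = 0.754086 rad  (haversine)
θ₁₃ = bearing MAG-64→INJ-90 = 330.221°,  θ₁₂ = bearing MAG-64→TG6 = 353.009°
dₓₜ = R·arcsin(sin δ₁₃ · sin(θ₁₃ − θ₁₂)) = 6378.14·arcsin(0.68462·sin(-22.788°)) = -1711.734 km
|dₓₜ| = 1711.734 km

1712 km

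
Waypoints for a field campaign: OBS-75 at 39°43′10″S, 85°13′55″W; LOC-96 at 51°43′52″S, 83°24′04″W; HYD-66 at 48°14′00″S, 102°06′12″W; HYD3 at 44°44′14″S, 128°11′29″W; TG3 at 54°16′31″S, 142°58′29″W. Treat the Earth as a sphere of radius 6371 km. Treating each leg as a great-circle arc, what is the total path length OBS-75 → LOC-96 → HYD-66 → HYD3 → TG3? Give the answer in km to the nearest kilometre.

OBS-75: φ = -39.71944°, λ = -85.23194°
LOC-96: φ = -51.73111°, λ = -83.40111°
HYD-66: φ = -48.23333°, λ = -102.10333°
HYD3: φ = -44.73722°, λ = -128.19139°
TG3: φ = -54.27528°, λ = -142.97472°
OBS-75→LOC-96: c = 0.210809 rad, d = 1343.06 km
LOC-96→HYD-66: c = 0.217900 rad, d = 1388.24 km
HYD-66→HYD3: c = 0.317774 rad, d = 2024.54 km
HYD3→TG3: c = 0.235293 rad, d = 1499.05 km
Total = 1343.06 + 1388.24 + 2024.54 + 1499.05 = 6254.89 km

6255 km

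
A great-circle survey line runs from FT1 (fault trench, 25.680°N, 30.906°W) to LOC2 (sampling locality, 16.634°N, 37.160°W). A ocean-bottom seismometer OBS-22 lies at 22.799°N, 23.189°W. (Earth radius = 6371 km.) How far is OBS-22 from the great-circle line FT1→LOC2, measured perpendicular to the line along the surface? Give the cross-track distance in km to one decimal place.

822.3 km

δ₁₃ = central angle FT1→OBS-22 = 0.132674 rad  (haversine)
θ₁₃ = bearing FT1→OBS-22 = 110.646°,  θ₁₂ = bearing FT1→LOC2 = 213.998°
dₓₜ = R·arcsin(sin δ₁₃ · sin(θ₁₃ − θ₁₂)) = 6371·arcsin(0.13229·sin(-103.352°)) = -822.289 km
|dₓₜ| = 822.289 km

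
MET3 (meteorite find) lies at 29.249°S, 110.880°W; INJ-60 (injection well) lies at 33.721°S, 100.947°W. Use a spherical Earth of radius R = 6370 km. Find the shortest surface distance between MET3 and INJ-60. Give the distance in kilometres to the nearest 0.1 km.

1064.2 km

Δφ = -4.4720°,  Δλ = 9.9330°
a = sin²(Δφ/2) + cos φ₁ cos φ₂ sin²(Δλ/2) = 0.006961
c = 2·arcsin(√a) = 0.167063 rad = 9.5720°
d = R·c = 6370 × 0.167063 = 1064.2 km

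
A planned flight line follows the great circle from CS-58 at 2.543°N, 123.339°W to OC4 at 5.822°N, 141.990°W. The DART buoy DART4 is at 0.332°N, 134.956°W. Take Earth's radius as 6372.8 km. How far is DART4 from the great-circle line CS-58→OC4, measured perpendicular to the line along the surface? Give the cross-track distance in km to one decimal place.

δ₁₃ = central angle CS-58→DART4 = 0.206319 rad  (haversine)
θ₁₃ = bearing CS-58→DART4 = 259.404°,  θ₁₂ = bearing CS-58→OC4 = 280.596°
dₓₜ = R·arcsin(sin δ₁₃ · sin(θ₁₃ − θ₁₂)) = 6372.8·arcsin(0.20486·sin(-21.192°)) = -472.371 km
|dₓₜ| = 472.371 km

472.4 km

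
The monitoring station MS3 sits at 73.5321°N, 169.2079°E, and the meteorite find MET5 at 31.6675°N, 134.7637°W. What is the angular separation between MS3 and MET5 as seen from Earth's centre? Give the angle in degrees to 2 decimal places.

Δφ = -41.8646°,  Δλ = 56.0284°
a = sin²(Δφ/2) + cos φ₁ cos φ₂ sin²(Δλ/2) = 0.180865
c = 2·arcsin(√a) = 0.878546 rad = 50.3370°

50.34°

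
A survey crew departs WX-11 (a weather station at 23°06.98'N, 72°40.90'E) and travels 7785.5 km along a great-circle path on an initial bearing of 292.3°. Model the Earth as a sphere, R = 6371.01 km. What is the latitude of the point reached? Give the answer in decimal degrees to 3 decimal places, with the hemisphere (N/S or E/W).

WX-11: φ = +23.11633°, λ = +72.68167°
δ = d/R = 7785.5/6371.01 = 1.222020 rad
φ₂ = arcsin(sin φ₁ cos δ + cos φ₁ sin δ cos θ)
   = arcsin(0.39260·0.34175 + 0.91971·0.93979·0.37946) = 27.52577°
λ₂ = λ₁ + atan2(sin θ sin δ cos φ₁, cos δ − sin φ₁ sin φ₂) = -5.98283°

27.526°N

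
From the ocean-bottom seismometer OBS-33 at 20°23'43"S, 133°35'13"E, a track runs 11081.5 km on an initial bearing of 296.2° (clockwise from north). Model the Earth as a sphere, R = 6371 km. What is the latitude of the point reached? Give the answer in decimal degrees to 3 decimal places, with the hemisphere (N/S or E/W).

OBS-33: φ = -20.39528°, λ = +133.58694°
δ = d/R = 11081.5/6371 = 1.739366 rad
φ₂ = arcsin(sin φ₁ cos δ + cos φ₁ sin δ cos θ)
   = arcsin(-0.34849·-0.16777 + 0.93731·0.98583·0.44151) = 27.80283°
λ₂ = λ₁ + atan2(sin θ sin δ cos φ₁, cos δ − sin φ₁ sin φ₂) = 43.22595°

27.803°N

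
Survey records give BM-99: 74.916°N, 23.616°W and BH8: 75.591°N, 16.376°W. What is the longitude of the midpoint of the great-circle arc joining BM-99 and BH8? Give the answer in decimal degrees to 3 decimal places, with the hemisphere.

20.077°W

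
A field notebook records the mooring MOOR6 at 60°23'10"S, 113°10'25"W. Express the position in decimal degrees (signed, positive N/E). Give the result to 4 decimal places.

lat: 60.3861° S → -60.3861°
lon: 113.1736° W → -113.1736°

-60.3861°, -113.1736°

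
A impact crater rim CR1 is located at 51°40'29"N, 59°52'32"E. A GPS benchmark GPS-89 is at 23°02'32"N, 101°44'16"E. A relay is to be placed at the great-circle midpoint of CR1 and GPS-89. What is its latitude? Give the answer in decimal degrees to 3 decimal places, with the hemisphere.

CR1: φ = +51.67472°, λ = +59.87556°
GPS-89: φ = +23.04222°, λ = +101.73778°
Bx = cos φ₂ cos Δλ = 0.685333,  By = cos φ₂ sin Δλ = 0.614099
φₘ = atan2(sin φ₁ + sin φ₂, √((cos φ₁ + Bx)² + By²)) = 39.18300°
λₘ = λ₁ + atan2(By, cos φ₁ + Bx) = 85.06826°

39.183°N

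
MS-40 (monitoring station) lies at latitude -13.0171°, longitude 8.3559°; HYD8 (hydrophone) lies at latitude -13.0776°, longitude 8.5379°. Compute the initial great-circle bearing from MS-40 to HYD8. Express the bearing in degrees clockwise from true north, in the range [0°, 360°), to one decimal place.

108.9°

Δλ = 0.1820°
y = sin Δλ · cos φ₂ = 0.003094
x = cos φ₁ sin φ₂ − sin φ₁ cos φ₂ cos Δλ = -0.001057
θ = atan2(y, x) = 108.8615° → 108.8615° (mod 360°)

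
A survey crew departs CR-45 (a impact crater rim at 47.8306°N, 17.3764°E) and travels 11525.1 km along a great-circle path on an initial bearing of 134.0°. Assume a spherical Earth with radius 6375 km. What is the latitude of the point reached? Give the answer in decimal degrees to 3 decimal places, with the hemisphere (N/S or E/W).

38.856°S

δ = d/R = 11525.1/6375 = 1.807859 rad
φ₂ = arcsin(sin φ₁ cos δ + cos φ₁ sin δ cos θ)
   = arcsin(0.74116·-0.23485 + 0.67132·0.97203·-0.69466) = -38.85560°
λ₂ = λ₁ + atan2(sin θ sin δ cos φ₁, cos δ − sin φ₁ sin φ₂) = 81.25980°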